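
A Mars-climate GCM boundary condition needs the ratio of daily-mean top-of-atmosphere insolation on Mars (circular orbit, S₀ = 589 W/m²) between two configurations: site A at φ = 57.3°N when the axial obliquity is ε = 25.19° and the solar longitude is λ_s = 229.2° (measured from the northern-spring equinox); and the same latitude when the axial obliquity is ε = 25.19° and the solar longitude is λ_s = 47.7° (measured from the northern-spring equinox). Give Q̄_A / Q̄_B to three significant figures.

Q̄_A / Q̄_B ≈ 0.159

— Configuration A (φ=+57.3°):
Solar declination: sin δ = sin ε · sin λ_s = sin 25.19° × sin 229.2° = -0.32219, so δ = -18.796°.
cos H₀ = −tan(+57.3°) tan(-18.796°) = 0.5301, H₀ = 1.0120 rad.
Bracket: H₀ sin φ sin δ + cos φ cos δ sin H₀ = 1.0120×0.84151×-0.32219 + 0.54024×0.94667×0.84791 = -0.274380 + 0.433646 = 0.159266.
Q̄ = (S₀/π) × [bracket] = (589/π) × 0.159266 = 29.860 W/m².
— Configuration B (φ=+57.3°):
Solar declination: sin δ = sin ε · sin λ_s = sin 25.19° × sin 47.7° = 0.31480, so δ = +18.349°.
cos H₀ = −tan(+57.3°) tan(+18.349°) = -0.5166, H₀ = 2.1137 rad.
Bracket: H₀ sin φ sin δ + cos φ cos δ sin H₀ = 2.1137×0.84151×0.31480 + 0.54024×0.94916×0.85621 = 0.559935 + 0.439042 = 0.998977.
Q̄ = (S₀/π) × [bracket] = (589/π) × 0.998977 = 187.29 W/m².
Ratio Q̄_A / Q̄_B = 29.860 / 187.29 = 0.1594.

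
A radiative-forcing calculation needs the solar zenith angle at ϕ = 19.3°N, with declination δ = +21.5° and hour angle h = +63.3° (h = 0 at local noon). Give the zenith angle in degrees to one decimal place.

θ_z = 59.0°

cos θ_z = sin ϕ sin δ + cos ϕ cos δ cos h = 0.121134 + 0.394560 = 0.515694.
θ_z = arccos(0.515694) = 59.0°.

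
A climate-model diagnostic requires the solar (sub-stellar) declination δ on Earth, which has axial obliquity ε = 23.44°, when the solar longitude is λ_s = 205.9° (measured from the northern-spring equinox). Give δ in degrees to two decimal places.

δ = -10.01°

sin δ = sin ε · sin λ_s = sin 23.44° × sin 205.9° = -0.173755.
δ = arcsin(-0.173755) = -10.01°.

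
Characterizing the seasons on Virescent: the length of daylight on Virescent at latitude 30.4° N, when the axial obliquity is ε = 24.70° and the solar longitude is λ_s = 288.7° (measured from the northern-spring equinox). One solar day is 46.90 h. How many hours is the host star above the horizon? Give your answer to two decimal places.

19.63 h

Solar declination: sin δ = sin ε · sin λ_s = sin 24.70° × sin 288.7° = -0.39581, so δ = -23.316°.
cos H₀ = −tan φ · tan δ = −tan(+30.4°) × tan(-23.316°) = 0.2529, so H₀ = 1.3152 rad = 75.35°.
Daylight = 2H₀/(2π) × 46.90 h = (1.3152/π) × 46.90 = 19.63 h.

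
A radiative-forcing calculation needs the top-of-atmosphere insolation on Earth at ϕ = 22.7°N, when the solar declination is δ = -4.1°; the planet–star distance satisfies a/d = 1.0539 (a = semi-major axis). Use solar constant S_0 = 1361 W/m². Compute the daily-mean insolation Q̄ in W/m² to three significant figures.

cos h₀ = −tan(+22.7°) tan(-4.100°) = 0.0300, h₀ = 1.5408 rad.
Bracket: h₀ sin ϕ sin δ + cos ϕ cos δ sin h₀ = 1.5408×0.38591×-0.07150 + 0.92254×0.99744×0.99955 = -0.042515 + 0.919764 = 0.877249.
Inverse-square distance factor (a/d)² = 1.0539² = 1.110705.
Q̄ = (S_0/π) × 1.110705 × [bracket] = (1361/π) × 1.110705 × 0.877249 = 422.1 W/m².

Q̄ ≈ 422 W/m²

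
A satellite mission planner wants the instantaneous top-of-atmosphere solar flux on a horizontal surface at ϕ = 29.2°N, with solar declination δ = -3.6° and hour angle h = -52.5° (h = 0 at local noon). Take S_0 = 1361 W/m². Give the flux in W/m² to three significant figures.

680 W/m²

cos θ_z = sin ϕ sin δ + cos ϕ cos δ cos h = -0.030633 + 0.530353 = 0.499720.
Flux = S_0 · cos θ_z = 1361 × 0.499720 = 680.1 W/m².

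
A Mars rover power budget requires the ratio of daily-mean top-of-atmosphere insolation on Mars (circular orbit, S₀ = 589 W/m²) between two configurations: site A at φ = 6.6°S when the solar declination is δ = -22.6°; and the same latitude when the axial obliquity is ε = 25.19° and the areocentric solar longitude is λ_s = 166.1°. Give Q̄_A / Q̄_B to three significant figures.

Q̄_A / Q̄_B ≈ 1.02

— Configuration A (φ=-6.6°):
cos H₀ = −tan(-6.6°) tan(-22.600°) = -0.0482, H₀ = 1.6190 rad.
Bracket: H₀ sin φ sin δ + cos φ cos δ sin H₀ = 1.6190×-0.11494×-0.38430 + 0.99337×0.92321×0.99884 = 0.071514 + 0.916025 = 0.987539.
Q̄ = (S₀/π) × [bracket] = (589/π) × 0.987539 = 185.15 W/m².
— Configuration B (φ=-6.6°):
sin δ = sin 25.19° × sin 166.1° = 0.10225, so δ = +5.869°.
cos H₀ = −tan(-6.6°) tan(+5.869°) = 0.0119, H₀ = 1.5589 rad.
Bracket: H₀ sin φ sin δ + cos φ cos δ sin H₀ = 1.5589×-0.11494×0.10225 + 0.99337×0.99476×0.99993 = -0.018321 + 0.988096 = 0.969775.
Q̄ = (S₀/π) × [bracket] = (589/π) × 0.969775 = 181.82 W/m².
Ratio Q̄_A / Q̄_B = 185.15 / 181.82 = 1.018.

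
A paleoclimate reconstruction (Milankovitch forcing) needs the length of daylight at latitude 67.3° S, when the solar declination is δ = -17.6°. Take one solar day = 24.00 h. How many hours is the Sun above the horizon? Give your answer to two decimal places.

cos h₀ = −tan ϕ · tan δ = −tan(-67.3°) × tan(-17.600°) = -0.7583, so h₀ = 2.4316 rad = 139.32°.
Daylight = 2h₀/(2π) × 24.00 h = (2.4316/π) × 24.00 = 18.58 h.

18.58 h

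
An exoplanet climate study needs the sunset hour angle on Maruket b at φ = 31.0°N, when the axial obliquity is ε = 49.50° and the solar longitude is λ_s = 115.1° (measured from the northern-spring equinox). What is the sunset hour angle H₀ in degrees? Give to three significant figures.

Solar declination: sin δ = sin ε · sin λ_s = sin 49.50° × sin 115.1° = 0.68860, so δ = +43.519°.
cos H₀ = −tan φ · tan δ = −tan(+31.0°) × tan(+43.519°) = -0.5706, so H₀ = 2.1780 rad = 124.79°.

H₀ = 125°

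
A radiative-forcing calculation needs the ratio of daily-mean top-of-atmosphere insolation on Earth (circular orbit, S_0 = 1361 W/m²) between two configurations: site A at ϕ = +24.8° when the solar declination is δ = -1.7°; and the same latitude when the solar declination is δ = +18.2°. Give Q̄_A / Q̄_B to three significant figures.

Q̄_A / Q̄_B ≈ 0.824

— Configuration A (ϕ=+24.8°):
cos h₀ = −tan(+24.8°) tan(-1.700°) = 0.0137, h₀ = 1.5571 rad.
Bracket: h₀ sin ϕ sin δ + cos ϕ cos δ sin h₀ = 1.5571×0.41945×-0.02967 + 0.90778×0.99956×0.99991 = -0.019378 + 0.907299 = 0.887921.
Q̄ = (S_0/π) × [bracket] = (1361/π) × 0.887921 = 384.66 W/m².
— Configuration B (ϕ=+24.8°):
cos h₀ = −tan(+24.8°) tan(+18.200°) = -0.1519, h₀ = 1.7233 rad.
Bracket: h₀ sin ϕ sin δ + cos ϕ cos δ sin h₀ = 1.7233×0.41945×0.31233 + 0.90778×0.94997×0.98839 = 0.225764 + 0.852352 = 1.078116.
Q̄ = (S_0/π) × [bracket] = (1361/π) × 1.078116 = 467.06 W/m².
Ratio Q̄_A / Q̄_B = 384.66 / 467.06 = 0.8236.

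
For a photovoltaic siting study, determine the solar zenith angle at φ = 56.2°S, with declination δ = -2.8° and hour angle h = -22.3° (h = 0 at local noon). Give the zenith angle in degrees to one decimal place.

θ_z = 56.3°

cos θ_z = sin φ sin δ + cos φ cos δ cos h = 0.040593 + 0.514076 = 0.554669.
θ_z = arccos(0.554669) = 56.3°.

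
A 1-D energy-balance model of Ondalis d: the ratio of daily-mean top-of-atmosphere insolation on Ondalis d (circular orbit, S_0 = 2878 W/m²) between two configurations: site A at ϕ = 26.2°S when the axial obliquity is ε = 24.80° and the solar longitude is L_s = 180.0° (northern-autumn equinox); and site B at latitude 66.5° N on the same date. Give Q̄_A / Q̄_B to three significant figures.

— Configuration A (ϕ=-26.2°):
Solar declination: sin δ = sin ε · sin L_s = sin 24.80° × sin 180.0° = 0.00000, so δ = +0.000°.
cos h₀ = −tan(-26.2°) tan(+0.000°) = 0.0000, h₀ = 1.5708 rad.
Bracket: h₀ sin ϕ sin δ + cos ϕ cos δ sin h₀ = 1.5708×-0.44151×0.00000 + 0.89726×1.00000×1.00000 = -0.000000 + 0.897260 = 0.897260.
Q̄ = (S_0/π) × [bracket] = (2878/π) × 0.897260 = 821.98 W/m².
— Configuration B (ϕ=+66.5°):
cos h₀ = −tan(+66.5°) tan(+0.000°) = -0.0000, h₀ = 1.5708 rad.
Bracket: h₀ sin ϕ sin δ + cos ϕ cos δ sin h₀ = 1.5708×0.91706×0.00000 + 0.39875×1.00000×1.00000 = 0.000000 + 0.398750 = 0.398750.
Q̄ = (S_0/π) × [bracket] = (2878/π) × 0.398750 = 365.29 W/m².
Ratio Q̄_A / Q̄_B = 821.98 / 365.29 = 2.250.

Q̄_A / Q̄_B ≈ 2.25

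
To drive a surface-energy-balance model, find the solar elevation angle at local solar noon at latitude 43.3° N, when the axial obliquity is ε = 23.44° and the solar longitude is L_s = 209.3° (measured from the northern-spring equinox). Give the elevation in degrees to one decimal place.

35.5°

Solar declination: sin δ = sin ε · sin L_s = sin 23.44° × sin 209.3° = -0.19467, so δ = -11.225°.
At local noon the hour angle is zero, so the zenith angle equals |ϕ − δ| = |+43.3° − (-11.225°)| = 54.525°.
Elevation = 90° − 54.525° = 35.5°.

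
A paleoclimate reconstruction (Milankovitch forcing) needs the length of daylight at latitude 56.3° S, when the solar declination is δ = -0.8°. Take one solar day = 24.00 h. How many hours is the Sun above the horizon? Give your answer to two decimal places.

cos H₀ = −tan φ · tan δ = −tan(-56.3°) × tan(-0.800°) = -0.0209, so H₀ = 1.5917 rad = 91.20°.
Daylight = 2H₀/(2π) × 24.00 h = (1.5917/π) × 24.00 = 12.16 h.

12.16 h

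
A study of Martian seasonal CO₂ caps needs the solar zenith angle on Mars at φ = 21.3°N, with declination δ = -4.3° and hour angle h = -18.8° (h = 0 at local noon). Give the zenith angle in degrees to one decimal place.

cos θ_z = sin φ sin δ + cos φ cos δ cos h = -0.027236 + 0.879502 = 0.852266.
θ_z = arccos(0.852266) = 31.5°.

θ_z = 31.5°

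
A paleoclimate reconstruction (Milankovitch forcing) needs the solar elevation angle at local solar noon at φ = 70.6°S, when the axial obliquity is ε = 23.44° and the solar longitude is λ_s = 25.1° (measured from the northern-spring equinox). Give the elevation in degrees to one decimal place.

9.7°

Solar declination: sin δ = sin ε · sin λ_s = sin 23.44° × sin 25.1° = 0.16874, so δ = +9.715°.
At local noon the hour angle is zero, so the zenith angle equals |φ − δ| = |-70.6° − (+9.715°)| = 80.315°.
Elevation = 90° − 80.315° = 9.7°.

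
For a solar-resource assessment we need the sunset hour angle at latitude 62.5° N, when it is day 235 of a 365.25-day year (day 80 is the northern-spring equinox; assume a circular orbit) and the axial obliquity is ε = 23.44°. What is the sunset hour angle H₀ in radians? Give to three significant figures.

H₀ = 1.93 rad

Solar longitude: λ_s = 360° × (235 − 80)/365.25 = 152.772°.
sin δ = sin 23.44° × sin 152.772° = 0.18200, so δ = +10.486°.
cos H₀ = −tan φ · tan δ = −tan(+62.5°) × tan(+10.486°) = -0.3556, so H₀ = 1.9343 rad = 110.83°.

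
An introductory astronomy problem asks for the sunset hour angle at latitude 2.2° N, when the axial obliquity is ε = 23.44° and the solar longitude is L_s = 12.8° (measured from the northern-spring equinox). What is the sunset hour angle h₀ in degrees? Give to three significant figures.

Solar declination: sin δ = sin ε · sin L_s = sin 23.44° × sin 12.8° = 0.08813, so δ = +5.056°.
cos h₀ = −tan ϕ · tan δ = −tan(+2.2°) × tan(+5.056°) = -0.0034, so h₀ = 1.5742 rad = 90.19°.

h₀ = 90.2°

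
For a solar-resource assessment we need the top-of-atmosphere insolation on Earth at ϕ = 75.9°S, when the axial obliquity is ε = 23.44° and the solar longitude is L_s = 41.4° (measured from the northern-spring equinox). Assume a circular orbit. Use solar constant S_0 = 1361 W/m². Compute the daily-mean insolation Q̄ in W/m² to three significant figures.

Q̄ ≈ 0.00 W/m²

Solar declination: sin δ = sin ε · sin L_s = sin 23.44° × sin 41.4° = 0.26306, so δ = +15.252°.
cos h₀ = −tan(-75.9°) tan(+15.252°) = 1.0855 ≥ 1 ⇒ polar night, h₀ = 0 and Q̄ = 0.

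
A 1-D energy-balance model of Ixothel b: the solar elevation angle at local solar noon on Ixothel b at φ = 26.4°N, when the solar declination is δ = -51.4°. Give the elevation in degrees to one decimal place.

At local noon the hour angle is zero, so the zenith angle equals |φ − δ| = |+26.4° − (-51.400°)| = 77.800°.
Elevation = 90° − 77.800° = 12.2°.

12.2°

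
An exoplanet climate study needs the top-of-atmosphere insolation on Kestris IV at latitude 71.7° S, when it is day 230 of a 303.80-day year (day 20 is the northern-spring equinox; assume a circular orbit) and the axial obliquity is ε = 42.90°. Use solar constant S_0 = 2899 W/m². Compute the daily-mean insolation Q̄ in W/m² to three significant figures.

Q̄ ≈ 1.75e+03 W/m²

Solar longitude: L_s = 360° × (230 − 20)/303.80 = 248.848°.
sin δ = sin 42.90° × sin 248.848° = -0.63486, so δ = -39.409°.
cos h₀ = −tan(-71.7°) tan(-39.409°) = -2.4845 ≤ −1 ⇒ polar day, h₀ = π.
Bracket: h₀ sin ϕ sin δ + cos ϕ cos δ sin h₀ = 3.1416×-0.94943×-0.63486 + 0.31399×0.77263×0.00000 = 1.893616 + 0.000000 = 1.893616.
Q̄ = (S_0/π) × [bracket] = (2899/π) × 1.893616 = 1747 W/m².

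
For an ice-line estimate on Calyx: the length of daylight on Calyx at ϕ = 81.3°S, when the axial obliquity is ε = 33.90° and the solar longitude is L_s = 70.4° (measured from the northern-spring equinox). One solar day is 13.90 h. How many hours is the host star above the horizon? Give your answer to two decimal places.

0.00 h

Solar declination: sin δ = sin ε · sin L_s = sin 33.90° × sin 70.4° = 0.52543, so δ = +31.697°.
cos h₀ = −tan ϕ · tan δ = 4.0357 ≥ 1, so the host star never rises (polar night) and h₀ = 0.
Daylight = 2h₀/(2π) × 13.90 h = (0.0000/π) × 13.90 = 0.00 h.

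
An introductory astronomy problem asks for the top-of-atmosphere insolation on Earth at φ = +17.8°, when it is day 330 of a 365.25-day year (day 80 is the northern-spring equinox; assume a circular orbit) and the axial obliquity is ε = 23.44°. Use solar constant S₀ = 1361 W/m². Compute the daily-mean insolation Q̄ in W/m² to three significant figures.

Q̄ ≈ 311 W/m²

Solar longitude: λ_s = 360° × (330 − 80)/365.25 = 246.407°.
sin δ = sin 23.44° × sin 246.407° = -0.36454, so δ = -21.379°.
cos H₀ = −tan(+17.8°) tan(-21.379°) = 0.1257, H₀ = 1.4448 rad.
Bracket: H₀ sin φ sin δ + cos φ cos δ sin H₀ = 1.4448×0.30570×-0.36454 + 0.95213×0.93119×0.99207 = -0.161008 + 0.879583 = 0.718575.
Q̄ = (S₀/π) × [bracket] = (1361/π) × 0.718575 = 311.3 W/m².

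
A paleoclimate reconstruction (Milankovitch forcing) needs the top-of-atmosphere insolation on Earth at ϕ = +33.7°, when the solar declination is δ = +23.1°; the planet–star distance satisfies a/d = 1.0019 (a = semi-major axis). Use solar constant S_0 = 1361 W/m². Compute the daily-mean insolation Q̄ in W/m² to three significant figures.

cos h₀ = −tan(+33.7°) tan(+23.100°) = -0.2845, h₀ = 1.8592 rad.
Bracket: h₀ sin ϕ sin δ + cos ϕ cos δ sin h₀ = 1.8592×0.55484×0.39234 + 0.83195×0.91982×0.95869 = 0.404722 + 0.733632 = 1.138354.
Inverse-square distance factor (a/d)² = 1.0019² = 1.003804.
Q̄ = (S_0/π) × 1.003804 × [bracket] = (1361/π) × 1.003804 × 1.138354 = 495.0 W/m².

Q̄ ≈ 495 W/m²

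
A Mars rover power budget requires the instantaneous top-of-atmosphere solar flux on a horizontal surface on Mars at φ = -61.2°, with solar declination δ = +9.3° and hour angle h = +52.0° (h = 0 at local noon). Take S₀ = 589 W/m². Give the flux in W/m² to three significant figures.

cos θ_z = sin φ sin δ + cos φ cos δ cos h = -0.141615 + 0.292699 = 0.151084.
Flux = S₀ · cos θ_z = 589 × 0.151084 = 88.99 W/m².

89.0 W/m²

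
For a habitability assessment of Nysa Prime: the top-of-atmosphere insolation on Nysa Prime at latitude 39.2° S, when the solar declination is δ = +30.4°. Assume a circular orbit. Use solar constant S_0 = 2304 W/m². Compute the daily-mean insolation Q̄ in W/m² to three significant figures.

Q̄ ≈ 179 W/m²

cos h₀ = −tan(-39.2°) tan(+30.400°) = 0.4785, h₀ = 1.0719 rad.
Bracket: h₀ sin ϕ sin δ + cos ϕ cos δ sin h₀ = 1.0719×-0.63203×0.50603 + 0.77494×0.86251×0.87809 = -0.342822 + 0.586910 = 0.244088.
Q̄ = (S_0/π) × [bracket] = (2304/π) × 0.244088 = 179.0 W/m².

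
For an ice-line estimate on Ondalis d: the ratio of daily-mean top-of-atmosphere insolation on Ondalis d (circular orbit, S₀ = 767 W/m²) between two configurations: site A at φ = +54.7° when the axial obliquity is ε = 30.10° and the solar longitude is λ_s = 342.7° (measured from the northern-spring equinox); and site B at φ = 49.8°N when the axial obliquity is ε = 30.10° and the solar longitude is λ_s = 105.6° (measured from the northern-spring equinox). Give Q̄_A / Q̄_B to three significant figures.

Q̄_A / Q̄_B ≈ 0.310

— Configuration A (φ=+54.7°):
Solar declination: sin δ = sin ε · sin λ_s = sin 30.10° × sin 342.7° = -0.14914, so δ = -8.577°.
cos H₀ = −tan(+54.7°) tan(-8.577°) = 0.2130, H₀ = 1.3561 rad.
Bracket: H₀ sin φ sin δ + cos φ cos δ sin H₀ = 1.3561×0.81614×-0.14914 + 0.57786×0.98882×0.97705 = -0.165063 + 0.558286 = 0.393223.
Q̄ = (S₀/π) × [bracket] = (767/π) × 0.393223 = 96.003 W/m².
— Configuration B (φ=+49.8°):
Solar declination: sin δ = sin ε · sin λ_s = sin 30.10° × sin 105.6° = 0.48304, so δ = +28.884°.
cos H₀ = −tan(+49.8°) tan(+28.884°) = -0.6528, H₀ = 2.2821 rad.
Bracket: H₀ sin φ sin δ + cos φ cos δ sin H₀ = 2.2821×0.76380×0.48304 + 0.64546×0.87560×0.75753 = 0.841972 + 0.428129 = 1.270101.
Q̄ = (S₀/π) × [bracket] = (767/π) × 1.270101 = 310.09 W/m².
Ratio Q̄_A / Q̄_B = 96.003 / 310.09 = 0.3096.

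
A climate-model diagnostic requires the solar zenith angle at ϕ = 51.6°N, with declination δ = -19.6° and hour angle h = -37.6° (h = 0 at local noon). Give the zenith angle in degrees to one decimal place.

θ_z = 78.4°

cos θ_z = sin ϕ sin δ + cos ϕ cos δ cos h = -0.262891 + 0.463614 = 0.200723.
θ_z = arccos(0.200723) = 78.4°.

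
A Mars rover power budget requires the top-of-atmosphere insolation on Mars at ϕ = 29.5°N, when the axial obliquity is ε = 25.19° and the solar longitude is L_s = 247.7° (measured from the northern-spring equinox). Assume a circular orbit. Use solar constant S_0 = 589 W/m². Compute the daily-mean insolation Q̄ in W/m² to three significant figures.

Q̄ ≈ 97.3 W/m²

Solar declination: sin δ = sin ε · sin L_s = sin 25.19° × sin 247.7° = -0.39379, so δ = -23.190°.
cos h₀ = −tan(+29.5°) tan(-23.190°) = 0.2424, h₀ = 1.3260 rad.
Bracket: h₀ sin ϕ sin δ + cos ϕ cos δ sin h₀ = 1.3260×0.49242×-0.39379 + 0.87036×0.91920×0.97018 = -0.257125 + 0.776178 = 0.519053.
Q̄ = (S_0/π) × [bracket] = (589/π) × 0.519053 = 97.31 W/m².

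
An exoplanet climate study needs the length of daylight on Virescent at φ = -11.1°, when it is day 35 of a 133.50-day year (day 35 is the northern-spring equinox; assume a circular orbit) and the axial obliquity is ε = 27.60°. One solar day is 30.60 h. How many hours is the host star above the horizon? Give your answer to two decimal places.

15.30 h

Solar longitude: λ_s = 360° × (35 − 35)/133.50 = 0.000°.
sin δ = sin 27.60° × sin 0.000° = 0.00000, so δ = +0.000°.
cos H₀ = −tan φ · tan δ = −tan(-11.1°) × tan(+0.000°) = 0.0000, so H₀ = 1.5708 rad = 90.00°.
Daylight = 2H₀/(2π) × 30.60 h = (1.5708/π) × 30.60 = 15.30 h.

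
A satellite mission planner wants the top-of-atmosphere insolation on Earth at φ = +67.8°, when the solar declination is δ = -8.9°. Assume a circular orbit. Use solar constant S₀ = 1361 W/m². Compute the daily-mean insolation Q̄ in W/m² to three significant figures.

Q̄ ≈ 76.3 W/m²

cos H₀ = −tan(+67.8°) tan(-8.900°) = 0.3837, H₀ = 1.1770 rad.
Bracket: H₀ sin φ sin δ + cos φ cos δ sin H₀ = 1.1770×0.92587×-0.15471 + 0.37784×0.98796×0.92345 = -0.168595 + 0.344715 = 0.176120.
Q̄ = (S₀/π) × [bracket] = (1361/π) × 0.176120 = 76.30 W/m².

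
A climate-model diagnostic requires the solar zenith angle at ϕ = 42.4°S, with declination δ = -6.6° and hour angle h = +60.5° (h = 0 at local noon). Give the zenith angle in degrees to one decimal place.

θ_z = 64.0°

cos θ_z = sin ϕ sin δ + cos ϕ cos δ cos h = 0.077502 + 0.361223 = 0.438725.
θ_z = arccos(0.438725) = 64.0°.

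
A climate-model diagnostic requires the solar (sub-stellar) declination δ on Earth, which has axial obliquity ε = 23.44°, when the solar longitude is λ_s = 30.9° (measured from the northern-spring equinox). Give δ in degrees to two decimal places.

δ = +11.79°

sin δ = sin ε · sin λ_s = sin 23.44° × sin 30.9° = 0.204281.
δ = arcsin(0.204281) = +11.79°.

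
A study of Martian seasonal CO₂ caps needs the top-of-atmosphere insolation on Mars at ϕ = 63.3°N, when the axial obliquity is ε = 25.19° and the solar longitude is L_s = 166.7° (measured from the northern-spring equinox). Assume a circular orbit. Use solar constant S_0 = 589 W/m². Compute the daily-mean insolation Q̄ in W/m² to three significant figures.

Solar declination: sin δ = sin ε · sin L_s = sin 25.19° × sin 166.7° = 0.09791, so δ = +5.619°.
cos h₀ = −tan(+63.3°) tan(+5.619°) = -0.1956, h₀ = 1.7677 rad.
Bracket: h₀ sin ϕ sin δ + cos ϕ cos δ sin h₀ = 1.7677×0.89337×0.09791 + 0.44932×0.99519×0.98068 = 0.154620 + 0.438520 = 0.593140.
Q̄ = (S_0/π) × [bracket] = (589/π) × 0.593140 = 111.2 W/m².

Q̄ ≈ 111 W/m²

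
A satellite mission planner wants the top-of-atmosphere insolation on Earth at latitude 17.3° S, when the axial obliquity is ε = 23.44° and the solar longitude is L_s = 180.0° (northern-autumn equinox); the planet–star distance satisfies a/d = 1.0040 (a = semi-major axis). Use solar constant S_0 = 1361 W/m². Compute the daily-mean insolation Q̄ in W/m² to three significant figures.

Solar declination: sin δ = sin ε · sin L_s = sin 23.44° × sin 180.0° = 0.00000, so δ = +0.000°.
cos h₀ = −tan(-17.3°) tan(+0.000°) = 0.0000, h₀ = 1.5708 rad.
Bracket: h₀ sin ϕ sin δ + cos ϕ cos δ sin h₀ = 1.5708×-0.29737×0.00000 + 0.95476×1.00000×1.00000 = -0.000000 + 0.954760 = 0.954760.
Inverse-square distance factor (a/d)² = 1.0040² = 1.008016.
Q̄ = (S_0/π) × 1.008016 × [bracket] = (1361/π) × 1.008016 × 0.954760 = 416.9 W/m².

Q̄ ≈ 417 W/m²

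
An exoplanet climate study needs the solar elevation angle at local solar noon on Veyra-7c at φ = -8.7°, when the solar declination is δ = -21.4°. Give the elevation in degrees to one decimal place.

At local noon the hour angle is zero, so the zenith angle equals |φ − δ| = |-8.7° − (-21.400°)| = 12.700°.
Elevation = 90° − 12.700° = 77.3°.

77.3°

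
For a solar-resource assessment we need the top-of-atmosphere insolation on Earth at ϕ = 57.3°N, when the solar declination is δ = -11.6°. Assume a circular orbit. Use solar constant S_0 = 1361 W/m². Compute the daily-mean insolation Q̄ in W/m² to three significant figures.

Q̄ ≈ 126 W/m²

cos h₀ = −tan(+57.3°) tan(-11.600°) = 0.3197, h₀ = 1.2453 rad.
Bracket: h₀ sin ϕ sin δ + cos ϕ cos δ sin h₀ = 1.2453×0.84151×-0.20108 + 0.54024×0.97958×0.94750 = -0.210718 + 0.501425 = 0.290707.
Q̄ = (S_0/π) × [bracket] = (1361/π) × 0.290707 = 125.9 W/m².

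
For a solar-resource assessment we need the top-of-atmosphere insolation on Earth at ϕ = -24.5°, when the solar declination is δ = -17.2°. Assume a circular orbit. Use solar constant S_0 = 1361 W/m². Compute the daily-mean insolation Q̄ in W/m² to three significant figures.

Q̄ ≈ 464 W/m²

cos h₀ = −tan(-24.5°) tan(-17.200°) = -0.1411, h₀ = 1.7123 rad.
Bracket: h₀ sin ϕ sin δ + cos ϕ cos δ sin h₀ = 1.7123×-0.41469×-0.29571 + 0.90996×0.95528×0.99000 = 0.209976 + 0.860574 = 1.070550.
Q̄ = (S_0/π) × [bracket] = (1361/π) × 1.070550 = 463.8 W/m².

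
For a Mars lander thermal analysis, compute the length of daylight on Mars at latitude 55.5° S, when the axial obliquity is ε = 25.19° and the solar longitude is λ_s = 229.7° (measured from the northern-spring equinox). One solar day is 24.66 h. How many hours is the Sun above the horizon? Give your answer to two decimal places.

16.43 h

Solar declination: sin δ = sin ε · sin λ_s = sin 25.19° × sin 229.7° = -0.32461, so δ = -18.942°.
cos H₀ = −tan φ · tan δ = −tan(-55.5°) × tan(-18.942°) = -0.4993, so H₀ = 2.0936 rad = 119.96°.
Daylight = 2H₀/(2π) × 24.66 h = (2.0936/π) × 24.66 = 16.43 h.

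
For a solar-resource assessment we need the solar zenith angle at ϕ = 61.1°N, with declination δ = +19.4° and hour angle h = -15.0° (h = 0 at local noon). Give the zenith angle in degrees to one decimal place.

cos θ_z = sin ϕ sin δ + cos ϕ cos δ cos h = 0.290795 + 0.440310 = 0.731105.
θ_z = arccos(0.731105) = 43.0°.

θ_z = 43.0°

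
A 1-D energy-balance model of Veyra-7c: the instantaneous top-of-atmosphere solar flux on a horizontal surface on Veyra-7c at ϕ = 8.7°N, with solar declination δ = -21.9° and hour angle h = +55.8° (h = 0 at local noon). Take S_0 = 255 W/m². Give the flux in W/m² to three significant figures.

117 W/m²

cos θ_z = sin ϕ sin δ + cos ϕ cos δ cos h = -0.056418 + 0.515521 = 0.459103.
Flux = S_0 · cos θ_z = 255 × 0.459103 = 117.1 W/m².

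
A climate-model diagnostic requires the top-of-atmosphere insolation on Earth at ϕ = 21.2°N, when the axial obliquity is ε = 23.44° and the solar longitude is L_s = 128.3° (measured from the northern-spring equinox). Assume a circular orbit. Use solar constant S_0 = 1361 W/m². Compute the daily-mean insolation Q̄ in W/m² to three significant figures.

Solar declination: sin δ = sin ε · sin L_s = sin 23.44° × sin 128.3° = 0.31218, so δ = +18.190°.
cos h₀ = −tan(+21.2°) tan(+18.190°) = -0.1275, h₀ = 1.6986 rad.
Bracket: h₀ sin ϕ sin δ + cos ϕ cos δ sin h₀ = 1.6986×0.36162×0.31218 + 0.93232×0.95002×0.99184 = 0.191756 + 0.878495 = 1.070251.
Q̄ = (S_0/π) × [bracket] = (1361/π) × 1.070251 = 463.7 W/m².

Q̄ ≈ 464 W/m²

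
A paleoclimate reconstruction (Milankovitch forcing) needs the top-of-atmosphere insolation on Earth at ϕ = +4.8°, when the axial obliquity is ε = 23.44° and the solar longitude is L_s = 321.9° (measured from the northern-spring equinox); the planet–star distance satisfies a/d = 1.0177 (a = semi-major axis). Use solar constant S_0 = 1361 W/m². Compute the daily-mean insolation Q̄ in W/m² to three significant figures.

Solar declination: sin δ = sin ε · sin L_s = sin 23.44° × sin 321.9° = -0.24545, so δ = -14.208°.
cos h₀ = −tan(+4.8°) tan(-14.208°) = 0.0213, h₀ = 1.5495 rad.
Bracket: h₀ sin ϕ sin δ + cos ϕ cos δ sin h₀ = 1.5495×0.08368×-0.24545 + 0.99649×0.96941×0.99977 = -0.031826 + 0.965785 = 0.933959.
Inverse-square distance factor (a/d)² = 1.0177² = 1.035713.
Q̄ = (S_0/π) × 1.035713 × [bracket] = (1361/π) × 1.035713 × 0.933959 = 419.1 W/m².

Q̄ ≈ 419 W/m²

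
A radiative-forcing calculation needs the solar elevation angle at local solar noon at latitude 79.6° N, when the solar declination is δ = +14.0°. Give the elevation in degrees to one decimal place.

24.4°

At local noon the hour angle is zero, so the zenith angle equals |φ − δ| = |+79.6° − (+14.000°)| = 65.600°.
Elevation = 90° − 65.600° = 24.4°.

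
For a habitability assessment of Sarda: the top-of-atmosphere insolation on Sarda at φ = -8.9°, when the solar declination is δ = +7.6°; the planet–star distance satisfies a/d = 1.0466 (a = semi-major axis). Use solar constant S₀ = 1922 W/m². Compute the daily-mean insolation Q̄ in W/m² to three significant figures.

Q̄ ≈ 635 W/m²

cos H₀ = −tan(-8.9°) tan(+7.600°) = 0.0209, H₀ = 1.5499 rad.
Bracket: H₀ sin φ sin δ + cos φ cos δ sin H₀ = 1.5499×-0.15471×0.13226 + 0.98796×0.99122×0.99978 = -0.031714 + 0.979070 = 0.947356.
Inverse-square distance factor (a/d)² = 1.0466² = 1.095372.
Q̄ = (S₀/π) × 1.095372 × [bracket] = (1922/π) × 1.095372 × 0.947356 = 634.9 W/m².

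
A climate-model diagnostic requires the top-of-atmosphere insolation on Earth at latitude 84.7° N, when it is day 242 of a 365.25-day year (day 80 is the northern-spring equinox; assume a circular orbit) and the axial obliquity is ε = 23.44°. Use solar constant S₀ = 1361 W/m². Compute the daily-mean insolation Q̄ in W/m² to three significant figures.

Solar longitude: λ_s = 360° × (242 − 80)/365.25 = 159.671°.
sin δ = sin 23.44° × sin 159.671° = 0.13819, so δ = +7.943°.
cos H₀ = −tan(+84.7°) tan(+7.943°) = -1.5041 ≤ −1 ⇒ polar day, H₀ = π.
Bracket: H₀ sin φ sin δ + cos φ cos δ sin H₀ = 3.1416×0.99572×0.13819 + 0.09237×0.99041×0.00000 = 0.432280 + 0.000000 = 0.432280.
Q̄ = (S₀/π) × [bracket] = (1361/π) × 0.432280 = 187.3 W/m².

Q̄ ≈ 187 W/m²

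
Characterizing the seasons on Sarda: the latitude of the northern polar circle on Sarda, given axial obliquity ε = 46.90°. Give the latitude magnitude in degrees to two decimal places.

The polar circle is the lowest latitude that experiences at least one full rotation of continuous daylight at the northern-summer solstice; it lies at |ϕ| = 90° − ε = 90° − 46.90° = 43.10°.

43.10°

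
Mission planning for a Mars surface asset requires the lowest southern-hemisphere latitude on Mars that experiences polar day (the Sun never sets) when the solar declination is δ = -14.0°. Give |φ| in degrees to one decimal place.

Polar day requires cos H₀ = −tan φ tan δ ≤ −1, i.e. tan φ tan δ ≥ 1.
The boundary is |tan φ| · |tan δ| = 1, so |φ| = 90° − |δ| = 90° − 14.0° = 76.0° in the southern hemisphere.

|φ| = 76.0°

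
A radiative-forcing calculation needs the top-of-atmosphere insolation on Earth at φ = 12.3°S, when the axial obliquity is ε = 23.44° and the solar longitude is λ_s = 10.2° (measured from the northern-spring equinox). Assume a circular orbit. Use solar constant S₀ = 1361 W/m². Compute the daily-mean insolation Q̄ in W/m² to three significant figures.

Solar declination: sin δ = sin ε · sin λ_s = sin 23.44° × sin 10.2° = 0.07044, so δ = +4.039°.
cos H₀ = −tan(-12.3°) tan(+4.039°) = 0.0154, H₀ = 1.5554 rad.
Bracket: H₀ sin φ sin δ + cos φ cos δ sin H₀ = 1.5554×-0.21303×0.07044 + 0.97705×0.99752×0.99988 = -0.023340 + 0.974510 = 0.951170.
Q̄ = (S₀/π) × [bracket] = (1361/π) × 0.951170 = 412.1 W/m².

Q̄ ≈ 412 W/m²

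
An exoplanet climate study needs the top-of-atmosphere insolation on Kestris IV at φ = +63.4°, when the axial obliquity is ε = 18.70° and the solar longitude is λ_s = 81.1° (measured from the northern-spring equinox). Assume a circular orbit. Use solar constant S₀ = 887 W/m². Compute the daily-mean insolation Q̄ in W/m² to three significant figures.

Q̄ ≈ 273 W/m²

Solar declination: sin δ = sin ε · sin λ_s = sin 18.70° × sin 81.1° = 0.31675, so δ = +18.467°.
cos H₀ = −tan(+63.4°) tan(+18.467°) = -0.6669, H₀ = 2.3008 rad.
Bracket: H₀ sin φ sin δ + cos φ cos δ sin H₀ = 2.3008×0.89415×0.31675 + 0.44776×0.94851×0.74517 = 0.651637 + 0.316477 = 0.968114.
Q̄ = (S₀/π) × [bracket] = (887/π) × 0.968114 = 273.3 W/m².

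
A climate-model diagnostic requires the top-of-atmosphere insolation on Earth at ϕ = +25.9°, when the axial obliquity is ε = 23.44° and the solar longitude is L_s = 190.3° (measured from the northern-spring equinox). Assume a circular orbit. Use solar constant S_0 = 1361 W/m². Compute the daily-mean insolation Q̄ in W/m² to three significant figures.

Solar declination: sin δ = sin ε · sin L_s = sin 23.44° × sin 190.3° = -0.07113, so δ = -4.079°.
cos h₀ = −tan(+25.9°) tan(-4.079°) = 0.0346, h₀ = 1.5362 rad.
Bracket: h₀ sin ϕ sin δ + cos ϕ cos δ sin h₀ = 1.5362×0.43680×-0.07113 + 0.89956×0.99747×0.99940 = -0.047729 + 0.896746 = 0.849017.
Q̄ = (S_0/π) × [bracket] = (1361/π) × 0.849017 = 367.8 W/m².

Q̄ ≈ 368 W/m²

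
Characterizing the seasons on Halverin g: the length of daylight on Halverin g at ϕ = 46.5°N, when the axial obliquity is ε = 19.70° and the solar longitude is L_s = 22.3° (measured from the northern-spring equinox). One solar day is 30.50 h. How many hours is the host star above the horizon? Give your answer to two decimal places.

16.57 h

Solar declination: sin δ = sin ε · sin L_s = sin 19.70° × sin 22.3° = 0.12791, so δ = +7.349°.
cos h₀ = −tan ϕ · tan δ = −tan(+46.5°) × tan(+7.349°) = -0.1359, so h₀ = 1.7071 rad = 97.81°.
Daylight = 2h₀/(2π) × 30.50 h = (1.7071/π) × 30.50 = 16.57 h.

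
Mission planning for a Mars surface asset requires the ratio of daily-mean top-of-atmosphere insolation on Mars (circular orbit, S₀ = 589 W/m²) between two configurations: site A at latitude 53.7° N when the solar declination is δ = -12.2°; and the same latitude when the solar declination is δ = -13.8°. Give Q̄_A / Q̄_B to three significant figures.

— Configuration A (φ=+53.7°):
cos H₀ = −tan(+53.7°) tan(-12.200°) = 0.2943, H₀ = 1.2720 rad.
Bracket: H₀ sin φ sin δ + cos φ cos δ sin H₀ = 1.2720×0.80593×-0.21132 + 0.59201×0.97742×0.95570 = -0.216633 + 0.553009 = 0.336376.
Q̄ = (S₀/π) × [bracket] = (589/π) × 0.336376 = 63.065 W/m².
— Configuration B (φ=+53.7°):
cos H₀ = −tan(+53.7°) tan(-13.800°) = 0.3344, H₀ = 1.2299 rad.
Bracket: H₀ sin φ sin δ + cos φ cos δ sin H₀ = 1.2299×0.80593×-0.23853 + 0.59201×0.97113×0.94244 = -0.236434 + 0.541826 = 0.305392.
Q̄ = (S₀/π) × [bracket] = (589/π) × 0.305392 = 57.256 W/m².
Ratio Q̄_A / Q̄_B = 63.065 / 57.256 = 1.101.

Q̄_A / Q̄_B ≈ 1.10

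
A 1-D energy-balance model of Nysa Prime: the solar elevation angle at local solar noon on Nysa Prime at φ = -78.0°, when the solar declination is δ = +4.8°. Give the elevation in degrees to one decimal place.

7.2°

At local noon the hour angle is zero, so the zenith angle equals |φ − δ| = |-78.0° − (+4.800°)| = 82.800°.
Elevation = 90° − 82.800° = 7.2°.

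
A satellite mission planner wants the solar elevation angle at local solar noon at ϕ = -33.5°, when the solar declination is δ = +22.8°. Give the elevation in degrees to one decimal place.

At local noon the hour angle is zero, so the zenith angle equals |ϕ − δ| = |-33.5° − (+22.800°)| = 56.300°.
Elevation = 90° − 56.300° = 33.7°.

33.7°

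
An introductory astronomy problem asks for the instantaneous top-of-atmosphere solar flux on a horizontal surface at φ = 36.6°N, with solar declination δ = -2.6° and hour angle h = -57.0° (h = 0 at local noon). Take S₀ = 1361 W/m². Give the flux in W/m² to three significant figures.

cos θ_z = sin φ sin δ + cos φ cos δ cos h = -0.027047 + 0.436796 = 0.409749.
Flux = S₀ · cos θ_z = 1361 × 0.409749 = 557.7 W/m².

558 W/m²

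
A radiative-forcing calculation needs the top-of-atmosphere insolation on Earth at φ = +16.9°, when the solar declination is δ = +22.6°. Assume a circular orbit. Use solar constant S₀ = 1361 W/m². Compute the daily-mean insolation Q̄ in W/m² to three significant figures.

Q̄ ≈ 462 W/m²

cos H₀ = −tan(+16.9°) tan(+22.600°) = -0.1265, H₀ = 1.6976 rad.
Bracket: H₀ sin φ sin δ + cos φ cos δ sin H₀ = 1.6976×0.29070×0.38430 + 0.95681×0.92321×0.99197 = 0.189649 + 0.876243 = 1.065892.
Q̄ = (S₀/π) × [bracket] = (1361/π) × 1.065892 = 461.8 W/m².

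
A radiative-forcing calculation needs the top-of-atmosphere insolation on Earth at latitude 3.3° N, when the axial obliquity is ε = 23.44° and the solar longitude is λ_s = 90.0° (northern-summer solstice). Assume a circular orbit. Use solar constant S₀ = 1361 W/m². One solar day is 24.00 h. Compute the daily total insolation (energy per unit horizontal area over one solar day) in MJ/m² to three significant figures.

35.6 MJ/m²

Solar declination: sin δ = sin ε · sin λ_s = sin 23.44° × sin 90.0° = 0.39779, so δ = +23.440°.
cos H₀ = −tan(+3.3°) tan(+23.440°) = -0.0250, H₀ = 1.5958 rad.
Bracket: H₀ sin φ sin δ + cos φ cos δ sin H₀ = 1.5958×0.05756×0.39779 + 0.99834×0.91748×0.99969 = 0.036539 + 0.915673 = 0.952212.
Q̄ = (S₀/π) × [bracket] = (1361/π) × 0.952212 = 412.52 W/m².
Daily total = Q̄ × 24.00 h × 3600 s/h = 412.52 × 24.00 × 3600 / 10⁶ = 35.64 MJ/m².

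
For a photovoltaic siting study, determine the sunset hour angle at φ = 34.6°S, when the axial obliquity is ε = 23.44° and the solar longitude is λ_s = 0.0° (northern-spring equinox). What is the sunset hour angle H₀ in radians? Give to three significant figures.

H₀ = 1.57 rad

Solar declination: sin δ = sin ε · sin λ_s = sin 23.44° × sin 0.0° = 0.00000, so δ = +0.000°.
cos H₀ = −tan φ · tan δ = −tan(-34.6°) × tan(+0.000°) = 0.0000, so H₀ = 1.5708 rad = 90.00°.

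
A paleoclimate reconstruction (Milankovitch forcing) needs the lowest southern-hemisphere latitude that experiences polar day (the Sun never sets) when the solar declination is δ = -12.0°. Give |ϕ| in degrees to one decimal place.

|ϕ| = 78.0°

Polar day requires cos h₀ = −tan ϕ tan δ ≤ −1, i.e. tan ϕ tan δ ≥ 1.
The boundary is |tan ϕ| · |tan δ| = 1, so |ϕ| = 90° − |δ| = 90° − 12.0° = 78.0° in the southern hemisphere.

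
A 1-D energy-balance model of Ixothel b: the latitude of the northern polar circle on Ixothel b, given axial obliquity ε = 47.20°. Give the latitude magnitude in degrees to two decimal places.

42.80°

The polar circle is the lowest latitude that experiences at least one full rotation of continuous daylight at the northern-summer solstice; it lies at |φ| = 90° − ε = 90° − 47.20° = 42.80°.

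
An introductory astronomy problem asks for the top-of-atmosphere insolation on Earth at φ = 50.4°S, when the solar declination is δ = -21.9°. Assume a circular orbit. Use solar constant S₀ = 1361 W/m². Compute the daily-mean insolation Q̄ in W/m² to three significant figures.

cos H₀ = −tan(-50.4°) tan(-21.900°) = -0.4859, H₀ = 2.0782 rad.
Bracket: H₀ sin φ sin δ + cos φ cos δ sin H₀ = 2.0782×-0.77051×-0.37299 + 0.63742×0.92784×0.87400 = 0.597259 + 0.516904 = 1.114163.
Q̄ = (S₀/π) × [bracket] = (1361/π) × 1.114163 = 482.7 W/m².

Q̄ ≈ 483 W/m²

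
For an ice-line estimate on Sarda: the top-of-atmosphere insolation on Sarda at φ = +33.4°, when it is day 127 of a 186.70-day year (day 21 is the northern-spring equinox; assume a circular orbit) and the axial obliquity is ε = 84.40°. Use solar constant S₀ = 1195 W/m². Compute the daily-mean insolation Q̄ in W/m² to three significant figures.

Solar longitude: λ_s = 360° × (127 − 21)/186.70 = 204.392°.
sin δ = sin 84.40° × sin 204.392° = -0.41101, so δ = -24.268°.
cos H₀ = −tan(+33.4°) tan(-24.268°) = 0.2973, H₀ = 1.2690 rad.
Bracket: H₀ sin φ sin δ + cos φ cos δ sin H₀ = 1.2690×0.55048×-0.41101 + 0.83485×0.91163×0.95479 = -0.287115 + 0.726666 = 0.439551.
Q̄ = (S₀/π) × [bracket] = (1195/π) × 0.439551 = 167.2 W/m².

Q̄ ≈ 167 W/m²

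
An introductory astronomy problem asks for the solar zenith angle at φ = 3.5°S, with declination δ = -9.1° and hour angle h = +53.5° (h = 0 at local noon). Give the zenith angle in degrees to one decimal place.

θ_z = 53.4°

cos θ_z = sin φ sin δ + cos φ cos δ cos h = 0.009655 + 0.586241 = 0.595896.
θ_z = arccos(0.595896) = 53.4°.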